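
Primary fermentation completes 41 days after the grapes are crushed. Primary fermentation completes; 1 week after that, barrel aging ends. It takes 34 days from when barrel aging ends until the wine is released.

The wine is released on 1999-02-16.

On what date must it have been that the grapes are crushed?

1998-11-26

The wine is released: Feb 16, 1999.
Barrel aging ends: Feb 16, 1999 − 34 days = Jan 13, 1999.
Primary fermentation completes: Jan 13, 1999 − 1 week = Jan 6, 1999.
The grapes are crushed: Jan 6, 1999 − 41 days = Nov 26, 1998.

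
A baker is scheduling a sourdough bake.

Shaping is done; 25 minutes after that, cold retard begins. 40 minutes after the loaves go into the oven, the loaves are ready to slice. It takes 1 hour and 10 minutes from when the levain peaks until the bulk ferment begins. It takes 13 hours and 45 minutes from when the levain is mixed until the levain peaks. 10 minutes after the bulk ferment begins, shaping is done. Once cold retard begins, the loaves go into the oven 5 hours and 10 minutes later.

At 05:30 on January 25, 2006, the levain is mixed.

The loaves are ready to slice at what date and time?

The levain is mixed: 05:30 Jan 25, 2006.
The levain peaks: 05:30 Jan 25, 2006 + 13h45m = 19:15 Jan 25, 2006.
The bulk ferment begins: 19:15 Jan 25, 2006 + 1h10m = 20:25 Jan 25, 2006.
Shaping is done: 20:25 Jan 25, 2006 + 10m = 20:35 Jan 25, 2006.
Cold retard begins: 20:35 Jan 25, 2006 + 25m = 21:00 Jan 25, 2006.
The loaves go into the oven: 21:00 Jan 25, 2006 + 5h10m = 02:10 Jan 26, 2006.
The loaves are ready to slice: 02:10 Jan 26, 2006 + 40m = 02:50 Jan 26, 2006.

02:50 on January 26, 2006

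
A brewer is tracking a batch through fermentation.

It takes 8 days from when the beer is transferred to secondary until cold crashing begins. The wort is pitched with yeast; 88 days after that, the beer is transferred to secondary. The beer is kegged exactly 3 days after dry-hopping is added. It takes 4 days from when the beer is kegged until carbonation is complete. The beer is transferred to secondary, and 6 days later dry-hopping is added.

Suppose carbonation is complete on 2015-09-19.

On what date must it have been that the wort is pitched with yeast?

2015-06-10

Carbonation is complete: Sep 19, 2015.
The beer is kegged: Sep 19, 2015 − 4 days = Sep 15, 2015.
Dry-hopping is added: Sep 15, 2015 − 3 days = Sep 12, 2015.
The beer is transferred to secondary: Sep 12, 2015 − 6 days = Sep 6, 2015.
The wort is pitched with yeast: Sep 6, 2015 − 88 days = Jun 10, 2015.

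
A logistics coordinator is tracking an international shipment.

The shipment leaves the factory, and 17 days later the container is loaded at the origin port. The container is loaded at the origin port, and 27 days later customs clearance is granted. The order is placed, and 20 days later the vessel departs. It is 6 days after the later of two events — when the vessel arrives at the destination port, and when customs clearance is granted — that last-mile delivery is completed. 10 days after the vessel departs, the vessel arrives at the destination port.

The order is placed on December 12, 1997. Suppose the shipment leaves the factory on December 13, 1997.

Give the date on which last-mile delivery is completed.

The order is placed: Dec 12, 1997.
The vessel departs: Dec 12, 1997 + 20 days = Jan 1, 1998.
The vessel arrives at the destination port: Jan 1, 1998 + 10 days = Jan 11, 1998.
The shipment leaves the factory: Dec 13, 1997.
The container is loaded at the origin port: Dec 13, 1997 + 17 days = Dec 30, 1997.
Customs clearance is granted: Dec 30, 1997 + 27 days = Jan 26, 1998.
Both prerequisites met — the vessel arrives at the destination port (Jan 11, 1998), customs clearance is granted (Jan 26, 1998); the later is Jan 26, 1998.
Last-mile delivery is completed: Jan 26, 1998 + 6 days = Feb 1, 1998.

February 1, 1998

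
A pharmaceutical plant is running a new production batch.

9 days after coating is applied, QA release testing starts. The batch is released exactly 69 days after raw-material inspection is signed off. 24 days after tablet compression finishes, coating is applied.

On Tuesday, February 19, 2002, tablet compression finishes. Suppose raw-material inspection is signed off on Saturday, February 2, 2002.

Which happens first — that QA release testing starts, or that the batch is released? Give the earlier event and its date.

QA release testing starts — Sunday, March 24, 2002

Tablet compression finishes: Feb 19, 2002.
Coating is applied: Feb 19, 2002 + 24 days = Mar 15, 2002.
QA release testing starts: Mar 15, 2002 + 9 days = Mar 24, 2002.
Raw-material inspection is signed off: Feb 2, 2002.
The batch is released: Feb 2, 2002 + 69 days = Apr 12, 2002.
Comparing: QA release testing starts on Mar 24, 2002 vs the batch is released on Apr 12, 2002. Earlier: QA release testing starts.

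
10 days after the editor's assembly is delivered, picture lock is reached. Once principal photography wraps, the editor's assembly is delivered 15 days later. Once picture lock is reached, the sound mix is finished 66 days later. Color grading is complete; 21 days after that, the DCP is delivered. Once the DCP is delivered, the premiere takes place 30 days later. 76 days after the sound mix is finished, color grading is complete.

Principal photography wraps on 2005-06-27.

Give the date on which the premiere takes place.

Principal photography wraps: Jun 27, 2005.
The editor's assembly is delivered: Jun 27, 2005 + 15 days = Jul 12, 2005.
Picture lock is reached: Jul 12, 2005 + 10 days = Jul 22, 2005.
The sound mix is finished: Jul 22, 2005 + 66 days = Sep 26, 2005.
Color grading is complete: Sep 26, 2005 + 76 days = Dec 11, 2005.
The DCP is delivered: Dec 11, 2005 + 21 days = Jan 1, 2006.
The premiere takes place: Jan 1, 2006 + 30 days = Jan 31, 2006.

2006-01-31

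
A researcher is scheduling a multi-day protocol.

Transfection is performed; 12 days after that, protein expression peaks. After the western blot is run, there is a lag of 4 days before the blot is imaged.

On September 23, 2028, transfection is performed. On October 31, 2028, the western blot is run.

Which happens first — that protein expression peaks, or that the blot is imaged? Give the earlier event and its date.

Protein expression peaks — October 5, 2028

Transfection is performed: Sep 23, 2028.
Protein expression peaks: Sep 23, 2028 + 12 days = Oct 5, 2028.
The western blot is run: Oct 31, 2028.
The blot is imaged: Oct 31, 2028 + 4 days = Nov 4, 2028.
Comparing: protein expression peaks on Oct 5, 2028 vs the blot is imaged on Nov 4, 2028. Earlier: protein expression peaks.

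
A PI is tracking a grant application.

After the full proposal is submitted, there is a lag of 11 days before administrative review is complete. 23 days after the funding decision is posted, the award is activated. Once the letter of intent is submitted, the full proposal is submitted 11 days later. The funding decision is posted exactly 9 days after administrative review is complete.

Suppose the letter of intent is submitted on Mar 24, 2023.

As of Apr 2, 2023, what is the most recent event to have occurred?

The letter of intent is submitted

The letter of intent is submitted: Mar 24, 2023.
The full proposal is submitted: Mar 24, 2023 + 11 days = Apr 4, 2023.
Administrative review is complete: Apr 4, 2023 + 11 days = Apr 15, 2023.
The funding decision is posted: Apr 15, 2023 + 9 days = Apr 24, 2023.
The award is activated: Apr 24, 2023 + 23 days = May 17, 2023.
Apr 2, 2023 falls between when the letter of intent is submitted (Mar 24, 2023) and when the full proposal is submitted (Apr 4, 2023).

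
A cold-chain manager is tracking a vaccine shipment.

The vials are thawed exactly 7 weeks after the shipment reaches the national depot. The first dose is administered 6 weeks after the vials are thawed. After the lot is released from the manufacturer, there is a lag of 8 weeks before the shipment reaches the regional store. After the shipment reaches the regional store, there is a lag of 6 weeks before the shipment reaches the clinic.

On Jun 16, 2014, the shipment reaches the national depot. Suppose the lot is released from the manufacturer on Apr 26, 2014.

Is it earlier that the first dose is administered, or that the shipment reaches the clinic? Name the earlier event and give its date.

The shipment reaches the clinic — Aug 2, 2014

The shipment reaches the national depot: Jun 16, 2014.
The vials are thawed: Jun 16, 2014 + 7 weeks = Aug 4, 2014.
The first dose is administered: Aug 4, 2014 + 6 weeks = Sep 15, 2014.
The lot is released from the manufacturer: Apr 26, 2014.
The shipment reaches the regional store: Apr 26, 2014 + 8 weeks = Jun 21, 2014.
The shipment reaches the clinic: Jun 21, 2014 + 6 weeks = Aug 2, 2014.
Comparing: the first dose is administered on Sep 15, 2014 vs the shipment reaches the clinic on Aug 2, 2014. Earlier: the shipment reaches the clinic.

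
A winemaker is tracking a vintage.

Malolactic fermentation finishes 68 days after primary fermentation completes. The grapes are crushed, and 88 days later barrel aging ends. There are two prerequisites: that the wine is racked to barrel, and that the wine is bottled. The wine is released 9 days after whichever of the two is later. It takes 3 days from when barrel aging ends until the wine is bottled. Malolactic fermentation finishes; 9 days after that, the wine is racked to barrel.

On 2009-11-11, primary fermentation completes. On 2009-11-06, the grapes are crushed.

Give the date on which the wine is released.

2010-02-14

Primary fermentation completes: Nov 11, 2009.
Malolactic fermentation finishes: Nov 11, 2009 + 68 days = Jan 18, 2010.
The wine is racked to barrel: Jan 18, 2010 + 9 days = Jan 27, 2010.
The grapes are crushed: Nov 6, 2009.
Barrel aging ends: Nov 6, 2009 + 88 days = Feb 2, 2010.
The wine is bottled: Feb 2, 2010 + 3 days = Feb 5, 2010.
Both prerequisites met — the wine is racked to barrel (Jan 27, 2010), the wine is bottled (Feb 5, 2010); the later is Feb 5, 2010.
The wine is released: Feb 5, 2010 + 9 days = Feb 14, 2010.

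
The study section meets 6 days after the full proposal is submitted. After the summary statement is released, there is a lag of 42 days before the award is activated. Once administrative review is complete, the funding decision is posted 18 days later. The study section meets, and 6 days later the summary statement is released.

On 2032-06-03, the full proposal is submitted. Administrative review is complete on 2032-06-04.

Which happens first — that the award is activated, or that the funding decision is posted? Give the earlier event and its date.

The full proposal is submitted: Jun 3, 2032.
The study section meets: Jun 3, 2032 + 6 days = Jun 9, 2032.
The summary statement is released: Jun 9, 2032 + 6 days = Jun 15, 2032.
The award is activated: Jun 15, 2032 + 42 days = Jul 27, 2032.
Administrative review is complete: Jun 4, 2032.
The funding decision is posted: Jun 4, 2032 + 18 days = Jun 22, 2032.
Comparing: the award is activated on Jul 27, 2032 vs the funding decision is posted on Jun 22, 2032. Earlier: the funding decision is posted.

The funding decision is posted — 2032-06-22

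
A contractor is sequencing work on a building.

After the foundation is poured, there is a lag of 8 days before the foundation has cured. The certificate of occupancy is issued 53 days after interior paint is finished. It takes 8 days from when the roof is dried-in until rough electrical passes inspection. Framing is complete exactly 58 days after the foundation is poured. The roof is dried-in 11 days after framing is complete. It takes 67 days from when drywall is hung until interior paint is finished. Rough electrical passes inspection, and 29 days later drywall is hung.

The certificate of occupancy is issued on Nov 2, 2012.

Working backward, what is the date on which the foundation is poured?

The certificate of occupancy is issued: Nov 2, 2012.
Interior paint is finished: Nov 2, 2012 − 53 days = Sep 10, 2012.
Drywall is hung: Sep 10, 2012 − 67 days = Jul 5, 2012.
Rough electrical passes inspection: Jul 5, 2012 − 29 days = Jun 6, 2012.
The roof is dried-in: Jun 6, 2012 − 8 days = May 29, 2012.
Framing is complete: May 29, 2012 − 11 days = May 18, 2012.
The foundation is poured: May 18, 2012 − 58 days = Mar 21, 2012.

Mar 21, 2012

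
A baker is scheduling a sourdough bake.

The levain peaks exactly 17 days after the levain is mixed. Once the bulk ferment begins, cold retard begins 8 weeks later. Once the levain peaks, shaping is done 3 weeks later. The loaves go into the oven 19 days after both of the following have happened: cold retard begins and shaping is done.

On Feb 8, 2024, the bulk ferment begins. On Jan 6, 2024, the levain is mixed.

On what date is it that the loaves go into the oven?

The bulk ferment begins: Feb 8, 2024.
Cold retard begins: Feb 8, 2024 + 8 weeks = Apr 4, 2024.
The levain is mixed: Jan 6, 2024.
The levain peaks: Jan 6, 2024 + 17 days = Jan 23, 2024.
Shaping is done: Jan 23, 2024 + 3 weeks = Feb 13, 2024.
Both prerequisites met — cold retard begins (Apr 4, 2024), shaping is done (Feb 13, 2024); the later is Apr 4, 2024.
The loaves go into the oven: Apr 4, 2024 + 19 days = Apr 23, 2024.

Apr 23, 2024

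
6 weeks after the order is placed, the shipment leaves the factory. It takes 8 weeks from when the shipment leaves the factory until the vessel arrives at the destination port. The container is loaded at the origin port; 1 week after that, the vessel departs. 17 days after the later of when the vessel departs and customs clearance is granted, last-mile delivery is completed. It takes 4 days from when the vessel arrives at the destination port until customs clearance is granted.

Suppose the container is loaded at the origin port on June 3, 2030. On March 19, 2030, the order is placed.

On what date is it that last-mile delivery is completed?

The container is loaded at the origin port: Jun 3, 2030.
The vessel departs: Jun 3, 2030 + 1 week = Jun 10, 2030.
The order is placed: Mar 19, 2030.
The shipment leaves the factory: Mar 19, 2030 + 6 weeks = Apr 30, 2030.
The vessel arrives at the destination port: Apr 30, 2030 + 8 weeks = Jun 25, 2030.
Customs clearance is granted: Jun 25, 2030 + 4 days = Jun 29, 2030.
Both prerequisites met — the vessel departs (Jun 10, 2030), customs clearance is granted (Jun 29, 2030); the later is Jun 29, 2030.
Last-mile delivery is completed: Jun 29, 2030 + 17 days = Jul 16, 2030.

July 16, 2030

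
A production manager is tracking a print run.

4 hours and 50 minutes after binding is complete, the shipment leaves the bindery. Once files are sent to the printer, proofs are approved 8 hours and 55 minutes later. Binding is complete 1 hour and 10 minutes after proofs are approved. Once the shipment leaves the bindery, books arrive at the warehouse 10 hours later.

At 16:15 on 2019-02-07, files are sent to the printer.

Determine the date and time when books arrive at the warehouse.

Files are sent to the printer: 16:15 Feb 7, 2019.
Proofs are approved: 16:15 Feb 7, 2019 + 8h55m = 01:10 Feb 8, 2019.
Binding is complete: 01:10 Feb 8, 2019 + 1h10m = 02:20 Feb 8, 2019.
The shipment leaves the bindery: 02:20 Feb 8, 2019 + 4h50m = 07:10 Feb 8, 2019.
Books arrive at the warehouse: 07:10 Feb 8, 2019 + 10h = 17:10 Feb 8, 2019.

17:10 on 2019-02-08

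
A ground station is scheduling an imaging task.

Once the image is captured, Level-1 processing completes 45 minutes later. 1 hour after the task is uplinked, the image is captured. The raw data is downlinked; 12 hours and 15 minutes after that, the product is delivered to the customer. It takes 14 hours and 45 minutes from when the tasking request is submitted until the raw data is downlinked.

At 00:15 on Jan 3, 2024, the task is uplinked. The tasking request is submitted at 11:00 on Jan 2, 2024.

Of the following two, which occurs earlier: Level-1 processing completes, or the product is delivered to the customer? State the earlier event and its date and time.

The task is uplinked: 00:15 Jan 3, 2024.
The image is captured: 00:15 Jan 3, 2024 + 1h = 01:15 Jan 3, 2024.
Level-1 processing completes: 01:15 Jan 3, 2024 + 45m = 02:00 Jan 3, 2024.
The tasking request is submitted: 11:00 Jan 2, 2024.
The raw data is downlinked: 11:00 Jan 2, 2024 + 14h45m = 01:45 Jan 3, 2024.
The product is delivered to the customer: 01:45 Jan 3, 2024 + 12h15m = 14:00 Jan 3, 2024.
Comparing: Level-1 processing completes at 02:00 Jan 3, 2024 vs the product is delivered to the customer at 14:00 Jan 3, 2024. Earlier: Level-1 processing completes.

Level-1 processing completes — 02:00 on Jan 3, 2024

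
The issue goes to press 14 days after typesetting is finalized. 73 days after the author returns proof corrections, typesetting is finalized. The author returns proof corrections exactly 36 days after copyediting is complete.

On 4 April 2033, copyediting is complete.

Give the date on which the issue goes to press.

Copyediting is complete: Apr 4, 2033.
The author returns proof corrections: Apr 4, 2033 + 36 days = May 10, 2033.
Typesetting is finalized: May 10, 2033 + 73 days = Jul 22, 2033.
The issue goes to press: Jul 22, 2033 + 14 days = Aug 5, 2033.

5 August 2033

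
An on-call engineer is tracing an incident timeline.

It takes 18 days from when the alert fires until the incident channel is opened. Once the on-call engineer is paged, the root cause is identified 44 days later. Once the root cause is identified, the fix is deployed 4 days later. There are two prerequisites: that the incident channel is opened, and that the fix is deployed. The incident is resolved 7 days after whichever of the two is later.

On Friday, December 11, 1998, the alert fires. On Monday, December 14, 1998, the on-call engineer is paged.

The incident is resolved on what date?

The alert fires: Dec 11, 1998.
The incident channel is opened: Dec 11, 1998 + 18 days = Dec 29, 1998.
The on-call engineer is paged: Dec 14, 1998.
The root cause is identified: Dec 14, 1998 + 44 days = Jan 27, 1999.
The fix is deployed: Jan 27, 1999 + 4 days = Jan 31, 1999.
Both prerequisites met — the incident channel is opened (Dec 29, 1998), the fix is deployed (Jan 31, 1999); the later is Jan 31, 1999.
The incident is resolved: Jan 31, 1999 + 7 days = Feb 7, 1999.

Sunday, February 7, 1999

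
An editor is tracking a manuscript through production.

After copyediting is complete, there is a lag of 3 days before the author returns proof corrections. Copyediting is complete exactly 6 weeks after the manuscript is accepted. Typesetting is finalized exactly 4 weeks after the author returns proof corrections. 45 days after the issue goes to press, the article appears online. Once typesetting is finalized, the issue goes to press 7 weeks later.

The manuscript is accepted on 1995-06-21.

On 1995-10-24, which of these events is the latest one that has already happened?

The manuscript is accepted: Jun 21, 1995.
Copyediting is complete: Jun 21, 1995 + 6 weeks = Aug 2, 1995.
The author returns proof corrections: Aug 2, 1995 + 3 days = Aug 5, 1995.
Typesetting is finalized: Aug 5, 1995 + 4 weeks = Sep 2, 1995.
The issue goes to press: Sep 2, 1995 + 7 weeks = Oct 21, 1995.
The article appears online: Oct 21, 1995 + 45 days = Dec 5, 1995.
Oct 24, 1995 falls between when the issue goes to press (Oct 21, 1995) and when the article appears online (Dec 5, 1995).

The issue goes to press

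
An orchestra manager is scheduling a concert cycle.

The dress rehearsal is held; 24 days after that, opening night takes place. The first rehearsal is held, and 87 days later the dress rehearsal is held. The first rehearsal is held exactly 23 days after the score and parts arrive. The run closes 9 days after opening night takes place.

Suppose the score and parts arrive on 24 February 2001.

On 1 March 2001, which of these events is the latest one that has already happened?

The score and parts arrive: Feb 24, 2001.
The first rehearsal is held: Feb 24, 2001 + 23 days = Mar 19, 2001.
The dress rehearsal is held: Mar 19, 2001 + 87 days = Jun 14, 2001.
Opening night takes place: Jun 14, 2001 + 24 days = Jul 8, 2001.
The run closes: Jul 8, 2001 + 9 days = Jul 17, 2001.
Mar 1, 2001 falls between when the score and parts arrive (Feb 24, 2001) and when the first rehearsal is held (Mar 19, 2001).

The score and parts arrive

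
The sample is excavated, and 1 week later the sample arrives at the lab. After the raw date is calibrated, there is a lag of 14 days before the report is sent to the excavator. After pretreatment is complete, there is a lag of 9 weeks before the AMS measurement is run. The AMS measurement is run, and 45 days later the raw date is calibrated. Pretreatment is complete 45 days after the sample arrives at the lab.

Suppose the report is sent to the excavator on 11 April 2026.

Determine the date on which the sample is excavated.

19 October 2025

The report is sent to the excavator: Apr 11, 2026.
The raw date is calibrated: Apr 11, 2026 − 14 days = Mar 28, 2026.
The AMS measurement is run: Mar 28, 2026 − 45 days = Feb 11, 2026.
Pretreatment is complete: Feb 11, 2026 − 9 weeks = Dec 10, 2025.
The sample arrives at the lab: Dec 10, 2025 − 45 days = Oct 26, 2025.
The sample is excavated: Oct 26, 2025 − 1 week = Oct 19, 2025.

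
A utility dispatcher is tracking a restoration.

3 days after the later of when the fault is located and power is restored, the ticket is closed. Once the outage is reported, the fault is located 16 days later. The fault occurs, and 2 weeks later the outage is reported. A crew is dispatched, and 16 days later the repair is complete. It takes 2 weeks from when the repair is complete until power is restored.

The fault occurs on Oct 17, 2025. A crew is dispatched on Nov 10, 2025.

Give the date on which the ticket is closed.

Dec 13, 2025

The fault occurs: Oct 17, 2025.
The outage is reported: Oct 17, 2025 + 2 weeks = Oct 31, 2025.
The fault is located: Oct 31, 2025 + 16 days = Nov 16, 2025.
A crew is dispatched: Nov 10, 2025.
The repair is complete: Nov 10, 2025 + 16 days = Nov 26, 2025.
Power is restored: Nov 26, 2025 + 2 weeks = Dec 10, 2025.
Both prerequisites met — the fault is located (Nov 16, 2025), power is restored (Dec 10, 2025); the later is Dec 10, 2025.
The ticket is closed: Dec 10, 2025 + 3 days = Dec 13, 2025.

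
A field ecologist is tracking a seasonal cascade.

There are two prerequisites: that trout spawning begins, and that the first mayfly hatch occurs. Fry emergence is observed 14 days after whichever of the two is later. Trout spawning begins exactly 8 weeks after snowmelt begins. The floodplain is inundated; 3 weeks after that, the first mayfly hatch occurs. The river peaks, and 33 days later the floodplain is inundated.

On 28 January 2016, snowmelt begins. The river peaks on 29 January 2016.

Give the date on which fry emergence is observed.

Snowmelt begins: Jan 28, 2016.
Trout spawning begins: Jan 28, 2016 + 8 weeks = Mar 24, 2016.
The river peaks: Jan 29, 2016.
The floodplain is inundated: Jan 29, 2016 + 33 days = Mar 2, 2016.
The first mayfly hatch occurs: Mar 2, 2016 + 3 weeks = Mar 23, 2016.
Both prerequisites met — trout spawning begins (Mar 24, 2016), the first mayfly hatch occurs (Mar 23, 2016); the later is Mar 24, 2016.
Fry emergence is observed: Mar 24, 2016 + 14 days = Apr 7, 2016.

7 April 2016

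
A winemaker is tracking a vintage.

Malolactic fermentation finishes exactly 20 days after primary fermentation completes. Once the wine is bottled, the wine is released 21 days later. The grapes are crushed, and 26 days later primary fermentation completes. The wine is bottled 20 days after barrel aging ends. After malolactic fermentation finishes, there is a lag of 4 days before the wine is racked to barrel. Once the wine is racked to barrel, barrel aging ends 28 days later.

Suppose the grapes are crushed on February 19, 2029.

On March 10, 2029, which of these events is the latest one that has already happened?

The grapes are crushed: Feb 19, 2029.
Primary fermentation completes: Feb 19, 2029 + 26 days = Mar 17, 2029.
Malolactic fermentation finishes: Mar 17, 2029 + 20 days = Apr 6, 2029.
The wine is racked to barrel: Apr 6, 2029 + 4 days = Apr 10, 2029.
Barrel aging ends: Apr 10, 2029 + 28 days = May 8, 2029.
The wine is bottled: May 8, 2029 + 20 days = May 28, 2029.
The wine is released: May 28, 2029 + 21 days = Jun 18, 2029.
Mar 10, 2029 falls between when the grapes are crushed (Feb 19, 2029) and when primary fermentation completes (Mar 17, 2029).

The grapes are crushed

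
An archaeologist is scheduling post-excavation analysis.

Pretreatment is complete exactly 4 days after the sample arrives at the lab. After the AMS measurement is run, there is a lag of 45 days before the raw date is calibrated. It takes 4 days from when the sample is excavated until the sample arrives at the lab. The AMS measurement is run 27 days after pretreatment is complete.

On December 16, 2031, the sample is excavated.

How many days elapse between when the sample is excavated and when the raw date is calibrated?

Causal path: the sample is excavated → the sample arrives at the lab → pretreatment is complete → the AMS measurement is run → the raw date is calibrated.
Total delay along the path: 4 + 4 + 27 + 45 = 80 days.

80 days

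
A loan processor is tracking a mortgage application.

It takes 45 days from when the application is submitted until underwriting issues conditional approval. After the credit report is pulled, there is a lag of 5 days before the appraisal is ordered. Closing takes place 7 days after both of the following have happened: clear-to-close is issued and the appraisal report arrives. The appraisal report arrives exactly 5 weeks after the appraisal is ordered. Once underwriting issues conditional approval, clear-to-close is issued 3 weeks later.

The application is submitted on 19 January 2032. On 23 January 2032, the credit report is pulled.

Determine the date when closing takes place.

1 April 2032

The application is submitted: Jan 19, 2032.
Underwriting issues conditional approval: Jan 19, 2032 + 45 days = Mar 4, 2032.
Clear-to-close is issued: Mar 4, 2032 + 3 weeks = Mar 25, 2032.
The credit report is pulled: Jan 23, 2032.
The appraisal is ordered: Jan 23, 2032 + 5 days = Jan 28, 2032.
The appraisal report arrives: Jan 28, 2032 + 5 weeks = Mar 3, 2032.
Both prerequisites met — clear-to-close is issued (Mar 25, 2032), the appraisal report arrives (Mar 3, 2032); the later is Mar 25, 2032.
Closing takes place: Mar 25, 2032 + 7 days = Apr 1, 2032.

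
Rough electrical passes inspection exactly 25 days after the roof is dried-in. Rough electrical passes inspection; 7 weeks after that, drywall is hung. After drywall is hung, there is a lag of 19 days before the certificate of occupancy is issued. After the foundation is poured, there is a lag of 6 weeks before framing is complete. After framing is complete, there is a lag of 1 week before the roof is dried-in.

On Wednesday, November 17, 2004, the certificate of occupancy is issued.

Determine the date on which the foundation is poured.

The certificate of occupancy is issued: Nov 17, 2004.
Drywall is hung: Nov 17, 2004 − 19 days = Oct 29, 2004.
Rough electrical passes inspection: Oct 29, 2004 − 7 weeks = Sep 10, 2004.
The roof is dried-in: Sep 10, 2004 − 25 days = Aug 16, 2004.
Framing is complete: Aug 16, 2004 − 1 week = Aug 9, 2004.
The foundation is poured: Aug 9, 2004 − 6 weeks = Jun 28, 2004.

Monday, June 28, 2004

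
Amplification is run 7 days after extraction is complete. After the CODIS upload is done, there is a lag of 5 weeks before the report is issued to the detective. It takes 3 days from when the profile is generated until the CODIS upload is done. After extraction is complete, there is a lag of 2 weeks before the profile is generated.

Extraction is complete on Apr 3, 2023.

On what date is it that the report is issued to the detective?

May 25, 2023

Extraction is complete: Apr 3, 2023.
The profile is generated: Apr 3, 2023 + 2 weeks = Apr 17, 2023.
The CODIS upload is done: Apr 17, 2023 + 3 days = Apr 20, 2023.
The report is issued to the detective: Apr 20, 2023 + 5 weeks = May 25, 2023.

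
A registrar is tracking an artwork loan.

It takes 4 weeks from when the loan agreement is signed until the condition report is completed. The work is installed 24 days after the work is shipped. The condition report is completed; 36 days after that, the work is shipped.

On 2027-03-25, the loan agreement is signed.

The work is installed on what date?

The loan agreement is signed: Mar 25, 2027.
The condition report is completed: Mar 25, 2027 + 4 weeks = Apr 22, 2027.
The work is shipped: Apr 22, 2027 + 36 days = May 28, 2027.
The work is installed: May 28, 2027 + 24 days = Jun 21, 2027.

2027-06-21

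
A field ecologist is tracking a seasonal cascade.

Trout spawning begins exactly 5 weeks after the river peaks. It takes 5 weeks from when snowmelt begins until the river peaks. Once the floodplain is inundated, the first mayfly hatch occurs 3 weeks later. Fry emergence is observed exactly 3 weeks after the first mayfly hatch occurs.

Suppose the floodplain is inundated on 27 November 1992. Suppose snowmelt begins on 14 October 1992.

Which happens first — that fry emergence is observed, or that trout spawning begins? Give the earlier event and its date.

Trout spawning begins — 23 December 1992

The floodplain is inundated: Nov 27, 1992.
The first mayfly hatch occurs: Nov 27, 1992 + 3 weeks = Dec 18, 1992.
Fry emergence is observed: Dec 18, 1992 + 3 weeks = Jan 8, 1993.
Snowmelt begins: Oct 14, 1992.
The river peaks: Oct 14, 1992 + 5 weeks = Nov 18, 1992.
Trout spawning begins: Nov 18, 1992 + 5 weeks = Dec 23, 1992.
Comparing: fry emergence is observed on Jan 8, 1993 vs trout spawning begins on Dec 23, 1992. Earlier: trout spawning begins.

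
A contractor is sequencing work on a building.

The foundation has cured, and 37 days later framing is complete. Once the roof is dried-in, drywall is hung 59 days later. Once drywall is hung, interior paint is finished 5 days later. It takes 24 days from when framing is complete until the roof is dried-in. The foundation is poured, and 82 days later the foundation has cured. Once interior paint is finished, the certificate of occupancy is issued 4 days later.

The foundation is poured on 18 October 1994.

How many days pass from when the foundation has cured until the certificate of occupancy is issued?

129 days

Causal path: the foundation has cured → framing is complete → the roof is dried-in → drywall is hung → interior paint is finished → the certificate of occupancy is issued.
Total delay along the path: 37 + 24 + 59 + 5 + 4 = 129 days.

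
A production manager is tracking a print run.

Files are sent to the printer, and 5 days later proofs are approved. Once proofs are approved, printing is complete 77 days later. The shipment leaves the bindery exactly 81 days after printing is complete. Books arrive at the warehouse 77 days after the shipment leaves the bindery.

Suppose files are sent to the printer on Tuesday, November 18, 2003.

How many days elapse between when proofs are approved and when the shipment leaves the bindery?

Causal path: proofs are approved → printing is complete → the shipment leaves the bindery.
Total delay along the path: 77 + 81 = 158 days.

158 days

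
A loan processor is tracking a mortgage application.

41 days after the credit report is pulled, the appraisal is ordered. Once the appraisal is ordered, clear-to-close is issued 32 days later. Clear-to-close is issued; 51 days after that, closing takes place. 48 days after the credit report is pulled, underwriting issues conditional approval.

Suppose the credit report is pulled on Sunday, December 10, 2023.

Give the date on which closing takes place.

The credit report is pulled: Dec 10, 2023.
The appraisal is ordered: Dec 10, 2023 + 41 days = Jan 20, 2024.
Clear-to-close is issued: Jan 20, 2024 + 32 days = Feb 21, 2024.
Closing takes place: Feb 21, 2024 + 51 days = Apr 12, 2024.

Friday, April 12, 2024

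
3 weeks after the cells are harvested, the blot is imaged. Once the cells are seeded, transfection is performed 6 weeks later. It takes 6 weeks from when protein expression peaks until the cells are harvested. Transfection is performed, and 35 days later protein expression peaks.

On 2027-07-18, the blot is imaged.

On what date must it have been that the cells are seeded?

2027-02-28

The blot is imaged: Jul 18, 2027.
The cells are harvested: Jul 18, 2027 − 3 weeks = Jun 27, 2027.
Protein expression peaks: Jun 27, 2027 − 6 weeks = May 16, 2027.
Transfection is performed: May 16, 2027 − 35 days = Apr 11, 2027.
The cells are seeded: Apr 11, 2027 − 6 weeks = Feb 28, 2027.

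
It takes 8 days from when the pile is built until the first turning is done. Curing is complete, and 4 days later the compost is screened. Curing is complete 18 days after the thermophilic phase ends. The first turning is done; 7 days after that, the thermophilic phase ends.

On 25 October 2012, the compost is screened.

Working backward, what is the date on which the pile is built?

The compost is screened: Oct 25, 2012.
Curing is complete: Oct 25, 2012 − 4 days = Oct 21, 2012.
The thermophilic phase ends: Oct 21, 2012 − 18 days = Oct 3, 2012.
The first turning is done: Oct 3, 2012 − 7 days = Sep 26, 2012.
The pile is built: Sep 26, 2012 − 8 days = Sep 18, 2012.

18 September 2012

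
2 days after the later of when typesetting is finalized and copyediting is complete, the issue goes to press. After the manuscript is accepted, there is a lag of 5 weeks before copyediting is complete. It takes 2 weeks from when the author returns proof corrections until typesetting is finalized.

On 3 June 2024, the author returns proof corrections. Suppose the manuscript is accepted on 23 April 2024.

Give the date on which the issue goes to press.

The author returns proof corrections: Jun 3, 2024.
Typesetting is finalized: Jun 3, 2024 + 2 weeks = Jun 17, 2024.
The manuscript is accepted: Apr 23, 2024.
Copyediting is complete: Apr 23, 2024 + 5 weeks = May 28, 2024.
Both prerequisites met — typesetting is finalized (Jun 17, 2024), copyediting is complete (May 28, 2024); the later is Jun 17, 2024.
The issue goes to press: Jun 17, 2024 + 2 days = Jun 19, 2024.

19 June 2024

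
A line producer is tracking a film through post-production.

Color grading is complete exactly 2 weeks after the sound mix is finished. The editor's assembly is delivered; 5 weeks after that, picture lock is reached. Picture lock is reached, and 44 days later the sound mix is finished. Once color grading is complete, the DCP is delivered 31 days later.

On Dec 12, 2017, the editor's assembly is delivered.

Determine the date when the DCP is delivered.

Apr 15, 2018

The editor's assembly is delivered: Dec 12, 2017.
Picture lock is reached: Dec 12, 2017 + 5 weeks = Jan 16, 2018.
The sound mix is finished: Jan 16, 2018 + 44 days = Mar 1, 2018.
Color grading is complete: Mar 1, 2018 + 2 weeks = Mar 15, 2018.
The DCP is delivered: Mar 15, 2018 + 31 days = Apr 15, 2018.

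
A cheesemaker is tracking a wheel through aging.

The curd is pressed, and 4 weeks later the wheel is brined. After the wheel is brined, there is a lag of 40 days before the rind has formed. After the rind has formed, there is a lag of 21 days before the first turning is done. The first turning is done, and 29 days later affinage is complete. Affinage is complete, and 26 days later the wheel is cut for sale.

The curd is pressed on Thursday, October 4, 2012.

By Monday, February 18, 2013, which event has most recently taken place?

Affinage is complete

The curd is pressed: Oct 4, 2012.
The wheel is brined: Oct 4, 2012 + 4 weeks = Nov 1, 2012.
The rind has formed: Nov 1, 2012 + 40 days = Dec 11, 2012.
The first turning is done: Dec 11, 2012 + 21 days = Jan 1, 2013.
Affinage is complete: Jan 1, 2013 + 29 days = Jan 30, 2013.
The wheel is cut for sale: Jan 30, 2013 + 26 days = Feb 25, 2013.
Feb 18, 2013 falls between when affinage is complete (Jan 30, 2013) and when the wheel is cut for sale (Feb 25, 2013).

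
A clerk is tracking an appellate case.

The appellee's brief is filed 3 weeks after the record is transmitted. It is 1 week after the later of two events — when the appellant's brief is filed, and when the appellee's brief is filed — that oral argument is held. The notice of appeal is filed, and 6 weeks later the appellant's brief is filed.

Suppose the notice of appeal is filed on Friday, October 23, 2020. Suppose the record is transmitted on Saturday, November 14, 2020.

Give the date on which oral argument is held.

Saturday, December 12, 2020

The notice of appeal is filed: Oct 23, 2020.
The appellant's brief is filed: Oct 23, 2020 + 6 weeks = Dec 4, 2020.
The record is transmitted: Nov 14, 2020.
The appellee's brief is filed: Nov 14, 2020 + 3 weeks = Dec 5, 2020.
Both prerequisites met — the appellant's brief is filed (Dec 4, 2020), the appellee's brief is filed (Dec 5, 2020); the later is Dec 5, 2020.
Oral argument is held: Dec 5, 2020 + 1 week = Dec 12, 2020.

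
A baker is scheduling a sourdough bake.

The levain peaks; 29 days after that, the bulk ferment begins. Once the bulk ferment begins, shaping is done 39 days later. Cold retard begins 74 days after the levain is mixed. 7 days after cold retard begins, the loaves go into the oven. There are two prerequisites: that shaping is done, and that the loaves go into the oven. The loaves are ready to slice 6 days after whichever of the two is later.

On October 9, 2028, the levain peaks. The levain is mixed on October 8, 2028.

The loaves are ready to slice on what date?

January 3, 2029

The levain peaks: Oct 9, 2028.
The bulk ferment begins: Oct 9, 2028 + 29 days = Nov 7, 2028.
Shaping is done: Nov 7, 2028 + 39 days = Dec 16, 2028.
The levain is mixed: Oct 8, 2028.
Cold retard begins: Oct 8, 2028 + 74 days = Dec 21, 2028.
The loaves go into the oven: Dec 21, 2028 + 7 days = Dec 28, 2028.
Both prerequisites met — shaping is done (Dec 16, 2028), the loaves go into the oven (Dec 28, 2028); the later is Dec 28, 2028.
The loaves are ready to slice: Dec 28, 2028 + 6 days = Jan 3, 2029.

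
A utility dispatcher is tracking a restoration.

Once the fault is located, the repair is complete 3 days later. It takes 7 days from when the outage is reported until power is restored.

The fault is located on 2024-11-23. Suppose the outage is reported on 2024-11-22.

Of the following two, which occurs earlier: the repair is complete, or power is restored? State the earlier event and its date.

The fault is located: Nov 23, 2024.
The repair is complete: Nov 23, 2024 + 3 days = Nov 26, 2024.
The outage is reported: Nov 22, 2024.
Power is restored: Nov 22, 2024 + 7 days = Nov 29, 2024.
Comparing: the repair is complete on Nov 26, 2024 vs power is restored on Nov 29, 2024. Earlier: the repair is complete.

The repair is complete — 2024-11-26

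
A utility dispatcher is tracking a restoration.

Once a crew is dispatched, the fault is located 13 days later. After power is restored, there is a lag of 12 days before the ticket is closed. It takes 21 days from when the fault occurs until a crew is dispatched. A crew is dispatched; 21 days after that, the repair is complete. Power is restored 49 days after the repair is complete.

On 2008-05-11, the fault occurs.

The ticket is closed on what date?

The fault occurs: May 11, 2008.
A crew is dispatched: May 11, 2008 + 21 days = Jun 1, 2008.
The repair is complete: Jun 1, 2008 + 21 days = Jun 22, 2008.
Power is restored: Jun 22, 2008 + 49 days = Aug 10, 2008.
The ticket is closed: Aug 10, 2008 + 12 days = Aug 22, 2008.

2008-08-22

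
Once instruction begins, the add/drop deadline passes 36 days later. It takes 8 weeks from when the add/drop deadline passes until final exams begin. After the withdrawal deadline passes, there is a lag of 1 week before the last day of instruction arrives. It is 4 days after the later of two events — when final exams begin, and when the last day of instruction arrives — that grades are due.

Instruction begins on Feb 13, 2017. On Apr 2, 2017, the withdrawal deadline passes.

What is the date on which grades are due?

Instruction begins: Feb 13, 2017.
The add/drop deadline passes: Feb 13, 2017 + 36 days = Mar 21, 2017.
Final exams begin: Mar 21, 2017 + 8 weeks = May 16, 2017.
The withdrawal deadline passes: Apr 2, 2017.
The last day of instruction arrives: Apr 2, 2017 + 1 week = Apr 9, 2017.
Both prerequisites met — final exams begin (May 16, 2017), the last day of instruction arrives (Apr 9, 2017); the later is May 16, 2017.
Grades are due: May 16, 2017 + 4 days = May 20, 2017.

May 20, 2017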